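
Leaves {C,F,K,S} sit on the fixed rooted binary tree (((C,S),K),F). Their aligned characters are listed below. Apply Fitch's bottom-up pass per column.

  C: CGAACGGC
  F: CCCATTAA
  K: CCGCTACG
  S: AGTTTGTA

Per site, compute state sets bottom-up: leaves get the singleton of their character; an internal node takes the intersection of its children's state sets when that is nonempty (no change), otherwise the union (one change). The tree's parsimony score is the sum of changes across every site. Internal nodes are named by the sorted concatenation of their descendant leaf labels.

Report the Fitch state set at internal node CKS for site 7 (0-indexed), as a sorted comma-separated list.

A,C,G

CS@0: {C} ∪ {A} = {A,C} (union, +1)
CKS@0: {A,C} ∩ {C} = {C} (intersection, +0)
CFKS@0: {C} ∩ {C} = {C} (intersection, +0)
CS@1: {G} ∩ {G} = {G} (intersection, +0)
CKS@1: {G} ∪ {C} = {C,G} (union, +1)
CFKS@1: {C,G} ∩ {C} = {C} (intersection, +0)
CS@2: {A} ∪ {T} = {A,T} (union, +1)
CKS@2: {A,T} ∪ {G} = {A,G,T} (union, +1)
CFKS@2: {A,G,T} ∪ {C} = {A,C,G,T} (union, +1)
CS@3: {A} ∪ {T} = {A,T} (union, +1)
CKS@3: {A,T} ∪ {C} = {A,C,T} (union, +1)
CFKS@3: {A,C,T} ∩ {A} = {A} (intersection, +0)
CS@4: {C} ∪ {T} = {C,T} (union, +1)
CKS@4: {C,T} ∩ {T} = {T} (intersection, +0)
CFKS@4: {T} ∩ {T} = {T} (intersection, +0)
CS@5: {G} ∩ {G} = {G} (intersection, +0)
CKS@5: {G} ∪ {A} = {A,G} (union, +1)
CFKS@5: {A,G} ∪ {T} = {A,G,T} (union, +1)
CS@6: {G} ∪ {T} = {G,T} (union, +1)
CKS@6: {G,T} ∪ {C} = {C,G,T} (union, +1)
CFKS@6: {C,G,T} ∪ {A} = {A,C,G,T} (union, +1)
CS@7: {C} ∪ {A} = {A,C} (union, +1)
CKS@7: {A,C} ∪ {G} = {A,C,G} (union, +1)
CFKS@7: {A,C,G} ∩ {A} = {A} (intersection, +0)
per-site changes: [1, 1, 3, 2, 1, 2, 3, 2]; total = 15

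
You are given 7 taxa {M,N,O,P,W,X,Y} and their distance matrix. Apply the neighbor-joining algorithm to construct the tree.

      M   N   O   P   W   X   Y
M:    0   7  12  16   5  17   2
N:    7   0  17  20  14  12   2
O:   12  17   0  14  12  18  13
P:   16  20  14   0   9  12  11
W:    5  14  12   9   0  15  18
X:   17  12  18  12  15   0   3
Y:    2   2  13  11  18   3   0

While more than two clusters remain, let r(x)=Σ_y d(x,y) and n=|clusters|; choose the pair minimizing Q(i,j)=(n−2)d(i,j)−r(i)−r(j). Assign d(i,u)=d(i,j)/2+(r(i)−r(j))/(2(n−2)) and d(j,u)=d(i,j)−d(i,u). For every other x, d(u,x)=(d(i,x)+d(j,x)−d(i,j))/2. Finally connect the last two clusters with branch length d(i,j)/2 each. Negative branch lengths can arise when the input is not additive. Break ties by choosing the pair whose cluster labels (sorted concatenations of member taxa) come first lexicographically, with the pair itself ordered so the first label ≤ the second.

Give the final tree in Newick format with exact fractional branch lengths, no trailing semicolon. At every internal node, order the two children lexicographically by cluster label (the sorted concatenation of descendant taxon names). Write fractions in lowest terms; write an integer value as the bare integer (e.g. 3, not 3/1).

iteration 1: select N,Y (d=2, Q=-111); attach at lengths (33/10, -13/10); label the merged cluster NY
  updated: d(M,NY)=7/2, d(NY,O)=14, d(NY,P)=29/2, d(NY,W)=15, d(NY,X)=13/2
iteration 2: select NY,X (d=13/2, Q=-96); attach at lengths (11/8, 41/8); label the merged cluster NXY
  updated: d(M,NXY)=7, d(NXY,O)=51/4, d(NXY,P)=10, d(NXY,W)=47/4
iteration 3: select M,W (d=5, Q=-251/4); attach at lengths (23/8, 17/8); label the merged cluster MW
  updated: d(MW,NXY)=55/8, d(MW,O)=19/2, d(MW,P)=10
iteration 4: select MW,O (d=19/2, Q=-349/8); attach at lengths (73/32, 231/32); label the merged cluster MOW
  updated: d(MOW,NXY)=81/16, d(MOW,P)=29/4
iteration 5: select MOW,NXY (d=81/16, Q=-357/16); attach at lengths (37/32, 125/32); label the merged cluster MNOWXY
  updated: d(MNOWXY,P)=195/32
iteration 6: select MNOWXY,P (d=195/32); attach at lengths (195/64, 195/64); label the merged cluster MNOPWXY
final tree: ((((M:23/8,W:17/8):73/32,O:231/32):37/32,((N:33/10,Y:-13/10):11/8,X:41/8):125/32):195/64,P:195/64)
total length: 1093/32

((((M:23/8,W:17/8):73/32,O:231/32):37/32,((N:33/10,Y:-13/10):11/8,X:41/8):125/32):195/64,P:195/64)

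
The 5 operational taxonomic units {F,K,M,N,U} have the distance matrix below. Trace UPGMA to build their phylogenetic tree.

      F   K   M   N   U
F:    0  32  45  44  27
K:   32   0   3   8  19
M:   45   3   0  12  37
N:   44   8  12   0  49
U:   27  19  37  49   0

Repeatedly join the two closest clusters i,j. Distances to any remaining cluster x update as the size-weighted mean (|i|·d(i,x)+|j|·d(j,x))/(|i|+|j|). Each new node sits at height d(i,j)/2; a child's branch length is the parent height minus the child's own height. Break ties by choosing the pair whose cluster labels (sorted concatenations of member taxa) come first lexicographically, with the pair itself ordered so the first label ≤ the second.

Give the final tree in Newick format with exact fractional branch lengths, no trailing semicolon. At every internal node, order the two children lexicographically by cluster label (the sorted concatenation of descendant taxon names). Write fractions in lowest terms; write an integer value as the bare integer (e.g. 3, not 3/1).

step 1: merge (K,M) at d=3; branch lengths K→3/2, M→3/2; new cluster KM
  updated: d(F,KM)=77/2, d(KM,N)=10, d(KM,U)=28
step 2: merge (KM,N) at d=10; branch lengths KM→7/2, N→5; new cluster KMN
  updated: d(F,KMN)=121/3, d(KMN,U)=35
step 3: merge (F,U) at d=27; branch lengths F→27/2, U→27/2; new cluster FU
  updated: d(FU,KMN)=113/3
step 4: merge (FU,KMN) at d=113/3; branch lengths FU→16/3, KMN→83/6; new cluster FKMNU
final tree: ((F:27/2,U:27/2):16/3,((K:3/2,M:3/2):7/2,N:5):83/6)
total length: 173/3

((F:27/2,U:27/2):16/3,((K:3/2,M:3/2):7/2,N:5):83/6)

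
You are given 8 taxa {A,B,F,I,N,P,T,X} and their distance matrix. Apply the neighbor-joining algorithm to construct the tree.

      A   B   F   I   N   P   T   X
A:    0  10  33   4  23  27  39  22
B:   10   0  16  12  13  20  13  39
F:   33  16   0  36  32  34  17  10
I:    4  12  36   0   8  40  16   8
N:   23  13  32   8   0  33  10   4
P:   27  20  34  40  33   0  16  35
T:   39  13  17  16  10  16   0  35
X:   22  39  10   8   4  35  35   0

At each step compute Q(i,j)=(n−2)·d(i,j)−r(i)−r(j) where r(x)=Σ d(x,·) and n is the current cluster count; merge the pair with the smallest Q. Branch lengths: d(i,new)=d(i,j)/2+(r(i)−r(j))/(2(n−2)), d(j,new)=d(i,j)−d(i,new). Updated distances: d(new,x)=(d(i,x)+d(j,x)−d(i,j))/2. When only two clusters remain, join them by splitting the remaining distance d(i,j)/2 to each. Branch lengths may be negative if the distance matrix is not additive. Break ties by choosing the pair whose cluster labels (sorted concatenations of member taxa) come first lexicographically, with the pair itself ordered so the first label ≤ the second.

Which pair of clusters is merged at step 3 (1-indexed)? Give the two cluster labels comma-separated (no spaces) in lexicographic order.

step 1: merge (F,X) at d=10, Q=-271; branch lengths F→85/12, X→35/12; new cluster FX
  updated: d(A,FX)=45/2, d(B,FX)=45/2, d(FX,I)=17, d(FX,N)=13, d(FX,P)=59/2, d(FX,T)=21
step 2: merge (A,I) at d=4, Q=-405/2; branch lengths A→97/20, I→-17/20; new cluster AI
  updated: d(AI,B)=9, d(AI,FX)=71/4, d(AI,N)=27/2, d(AI,P)=63/2, d(AI,T)=51/2
step 3: merge (P,T) at d=16, Q=-303/2; branch lengths P→217/16, T→39/16; new cluster PT
  updated: d(AI,PT)=41/2, d(B,PT)=17/2, d(FX,PT)=69/4, d(N,PT)=27/2
step 4: merge (B,PT) at d=17/2, Q=-349/4; branch lengths B→25/8, PT→43/8; new cluster BPT
  updated: d(AI,BPT)=21/2, d(BPT,FX)=125/8, d(BPT,N)=9
step 5: merge (AI,BPT) at d=21/2, Q=-447/8; branch lengths AI→221/32, BPT→115/32; new cluster ABIPT
  updated: d(ABIPT,FX)=183/16, d(ABIPT,N)=6
step 6: merge (ABIPT,FX) at d=183/16, Q=-487/16; branch lengths ABIPT→71/32, FX→295/32; new cluster ABFIPTX
  updated: d(ABFIPTX,N)=121/32
step 7: merge (ABFIPTX,N) at d=121/32; branch lengths ABFIPTX→121/64, N→121/64; new cluster ABFINPTX
final tree: ((((A:97/20,I:-17/20):221/32,(B:25/8,(P:217/16,T:39/16):43/8):115/32):71/32,(F:85/12,X:35/12):295/32):121/64,N:121/64)
total length: 2055/32

P,T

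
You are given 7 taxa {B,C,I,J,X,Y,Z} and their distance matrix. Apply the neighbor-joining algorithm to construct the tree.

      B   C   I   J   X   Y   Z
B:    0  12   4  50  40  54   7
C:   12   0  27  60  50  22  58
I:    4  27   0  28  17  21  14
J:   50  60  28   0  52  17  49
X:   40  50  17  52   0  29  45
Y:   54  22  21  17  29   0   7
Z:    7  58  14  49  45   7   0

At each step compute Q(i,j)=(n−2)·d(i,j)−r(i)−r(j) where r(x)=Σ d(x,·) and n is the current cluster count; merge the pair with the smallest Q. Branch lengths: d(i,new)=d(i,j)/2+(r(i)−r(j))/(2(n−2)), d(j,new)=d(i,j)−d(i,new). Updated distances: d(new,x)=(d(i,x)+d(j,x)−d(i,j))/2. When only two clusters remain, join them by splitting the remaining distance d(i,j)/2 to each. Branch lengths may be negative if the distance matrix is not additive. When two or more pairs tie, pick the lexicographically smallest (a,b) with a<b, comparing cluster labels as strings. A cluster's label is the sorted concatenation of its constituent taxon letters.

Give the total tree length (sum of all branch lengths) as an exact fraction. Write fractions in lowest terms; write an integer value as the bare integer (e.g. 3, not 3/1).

step 1: merge (B,C) at d=12, Q=-336; branch lengths B→-1/5, C→61/5; new cluster BC
  updated: d(BC,I)=19/2, d(BC,J)=49, d(BC,X)=39, d(BC,Y)=32, d(BC,Z)=53/2
step 2: merge (J,Y) at d=17, Q=-233; branch lengths J→157/8, Y→-21/8; new cluster JY
  updated: d(BC,JY)=32, d(I,JY)=16, d(JY,X)=32, d(JY,Z)=39/2
step 3: merge (JY,Z) at d=39/2, Q=-146; branch lengths JY→53/6, Z→32/3; new cluster JYZ
  updated: d(BC,JYZ)=39/2, d(I,JYZ)=21/4, d(JYZ,X)=115/4
step 4: merge (BC,JYZ) at d=39/2, Q=-165/2; branch lengths BC→107/8, JYZ→49/8; new cluster BCJYZ
  updated: d(BCJYZ,I)=-19/8, d(BCJYZ,X)=193/8
step 5: merge (BCJYZ,I) at d=-19/8, Q=-155/4; branch lengths BCJYZ→19/8, I→-19/4; new cluster BCIJYZ
  updated: d(BCIJYZ,X)=87/4
step 6: merge (BCIJYZ,X) at d=87/4; branch lengths BCIJYZ→87/8, X→87/8; new cluster BCIJXYZ
final tree: ((((B:-1/5,C:61/5):107/8,((J:157/8,Y:-21/8):53/6,Z:32/3):49/8):19/8,I:-19/4):87/8,X:87/8)
total length: 699/8

699/8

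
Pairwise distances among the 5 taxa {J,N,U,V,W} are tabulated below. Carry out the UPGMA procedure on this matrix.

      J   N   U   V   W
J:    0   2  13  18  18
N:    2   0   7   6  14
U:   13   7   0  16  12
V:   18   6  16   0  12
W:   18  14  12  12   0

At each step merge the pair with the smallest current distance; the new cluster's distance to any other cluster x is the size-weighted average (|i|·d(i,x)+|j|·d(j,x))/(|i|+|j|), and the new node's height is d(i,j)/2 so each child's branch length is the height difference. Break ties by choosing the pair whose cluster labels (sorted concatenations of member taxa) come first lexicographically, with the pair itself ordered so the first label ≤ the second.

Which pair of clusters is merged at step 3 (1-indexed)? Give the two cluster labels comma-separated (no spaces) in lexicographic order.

iteration 1: select J,N (d=2); attach at lengths (1, 1); label the merged cluster JN
  updated: d(JN,U)=10, d(JN,V)=12, d(JN,W)=16
iteration 2: select JN,U (d=10); attach at lengths (4, 5); label the merged cluster JNU
  updated: d(JNU,V)=40/3, d(JNU,W)=44/3
iteration 3: select V,W (d=12); attach at lengths (6, 6); label the merged cluster VW
  updated: d(JNU,VW)=14
iteration 4: select JNU,VW (d=14); attach at lengths (2, 1); label the merged cluster JNUVW
final tree: (((J:1,N:1):4,U:5):2,(V:6,W:6):1)
total length: 26

V,W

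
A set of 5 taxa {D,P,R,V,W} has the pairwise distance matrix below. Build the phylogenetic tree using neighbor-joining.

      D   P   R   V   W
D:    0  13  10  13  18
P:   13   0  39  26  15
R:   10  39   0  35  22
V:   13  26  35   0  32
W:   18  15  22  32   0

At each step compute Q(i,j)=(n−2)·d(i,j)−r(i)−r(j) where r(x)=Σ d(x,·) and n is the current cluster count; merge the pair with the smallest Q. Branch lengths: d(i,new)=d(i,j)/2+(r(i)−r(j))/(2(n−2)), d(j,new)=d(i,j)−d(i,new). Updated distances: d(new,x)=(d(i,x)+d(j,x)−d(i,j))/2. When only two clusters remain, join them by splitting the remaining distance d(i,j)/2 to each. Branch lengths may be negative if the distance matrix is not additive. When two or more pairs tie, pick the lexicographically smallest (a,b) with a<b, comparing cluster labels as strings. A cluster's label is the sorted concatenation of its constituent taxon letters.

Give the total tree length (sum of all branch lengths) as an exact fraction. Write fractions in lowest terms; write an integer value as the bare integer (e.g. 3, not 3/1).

step 1: merge (P,W) at d=15, Q=-135; branch lengths P→17/2, W→13/2; new cluster PW
  updated: d(D,PW)=8, d(PW,R)=23, d(PW,V)=43/2
step 2: merge (D,R) at d=10, Q=-79; branch lengths D→-17/4, R→57/4; new cluster DR
  updated: d(DR,PW)=21/2, d(DR,V)=19
step 3: merge (DR,PW) at d=21/2, Q=-51; branch lengths DR→4, PW→13/2; new cluster DPRW
  updated: d(DPRW,V)=15
step 4: merge (DPRW,V) at d=15; branch lengths DPRW→15/2, V→15/2; new cluster DPRVW
final tree: (((D:-17/4,R:57/4):4,(P:17/2,W:13/2):13/2):15/2,V:15/2)
total length: 101/2

101/2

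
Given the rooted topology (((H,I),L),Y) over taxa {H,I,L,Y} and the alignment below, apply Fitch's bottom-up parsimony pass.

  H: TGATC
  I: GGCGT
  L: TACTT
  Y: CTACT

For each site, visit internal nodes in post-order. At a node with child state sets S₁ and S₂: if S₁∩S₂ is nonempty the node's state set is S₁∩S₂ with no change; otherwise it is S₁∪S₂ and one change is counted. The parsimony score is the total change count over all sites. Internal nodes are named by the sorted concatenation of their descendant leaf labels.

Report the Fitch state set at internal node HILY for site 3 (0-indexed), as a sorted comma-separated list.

C,T

HI@0: {T} ∪ {G} = {G,T} (union, +1)
HIL@0: {G,T} ∩ {T} = {T} (intersection, +0)
HILY@0: {T} ∪ {C} = {C,T} (union, +1)
HI@1: {G} ∩ {G} = {G} (intersection, +0)
HIL@1: {G} ∪ {A} = {A,G} (union, +1)
HILY@1: {A,G} ∪ {T} = {A,G,T} (union, +1)
HI@2: {A} ∪ {C} = {A,C} (union, +1)
HIL@2: {A,C} ∩ {C} = {C} (intersection, +0)
HILY@2: {C} ∪ {A} = {A,C} (union, +1)
HI@3: {T} ∪ {G} = {G,T} (union, +1)
HIL@3: {G,T} ∩ {T} = {T} (intersection, +0)
HILY@3: {T} ∪ {C} = {C,T} (union, +1)
HI@4: {C} ∪ {T} = {C,T} (union, +1)
HIL@4: {C,T} ∩ {T} = {T} (intersection, +0)
HILY@4: {T} ∩ {T} = {T} (intersection, +0)
per-site changes: [2, 2, 2, 2, 1]; total = 9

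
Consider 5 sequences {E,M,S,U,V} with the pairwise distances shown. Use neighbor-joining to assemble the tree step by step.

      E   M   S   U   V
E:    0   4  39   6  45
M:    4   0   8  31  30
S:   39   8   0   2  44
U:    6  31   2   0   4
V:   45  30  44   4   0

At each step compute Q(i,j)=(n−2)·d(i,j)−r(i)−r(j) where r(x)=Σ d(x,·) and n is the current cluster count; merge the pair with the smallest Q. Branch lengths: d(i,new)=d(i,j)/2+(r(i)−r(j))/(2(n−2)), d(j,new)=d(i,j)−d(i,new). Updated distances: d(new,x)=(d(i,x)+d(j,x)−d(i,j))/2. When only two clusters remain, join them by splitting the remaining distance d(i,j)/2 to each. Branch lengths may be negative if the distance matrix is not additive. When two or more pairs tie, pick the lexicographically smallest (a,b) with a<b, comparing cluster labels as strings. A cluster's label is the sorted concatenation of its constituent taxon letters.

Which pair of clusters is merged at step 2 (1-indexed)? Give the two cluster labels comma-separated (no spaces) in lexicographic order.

EM,S

iteration 1: select E,M (d=4, Q=-155); attach at lengths (11/2, -3/2); label the merged cluster EM
  updated: d(EM,S)=43/2, d(EM,U)=33/2, d(EM,V)=71/2
iteration 2: select EM,S (d=43/2, Q=-98); attach at lengths (49/4, 37/4); label the merged cluster EMS
  updated: d(EMS,U)=-3/2, d(EMS,V)=29
iteration 3: select EMS,U (d=-3/2, Q=-63/2); attach at lengths (47/4, -53/4); label the merged cluster EMSU
  updated: d(EMSU,V)=69/4
iteration 4: select EMSU,V (d=69/4); attach at lengths (69/8, 69/8); label the merged cluster EMSUV
final tree: ((((E:11/2,M:-3/2):49/4,S:37/4):47/4,U:-53/4):69/8,V:69/8)
total length: 165/4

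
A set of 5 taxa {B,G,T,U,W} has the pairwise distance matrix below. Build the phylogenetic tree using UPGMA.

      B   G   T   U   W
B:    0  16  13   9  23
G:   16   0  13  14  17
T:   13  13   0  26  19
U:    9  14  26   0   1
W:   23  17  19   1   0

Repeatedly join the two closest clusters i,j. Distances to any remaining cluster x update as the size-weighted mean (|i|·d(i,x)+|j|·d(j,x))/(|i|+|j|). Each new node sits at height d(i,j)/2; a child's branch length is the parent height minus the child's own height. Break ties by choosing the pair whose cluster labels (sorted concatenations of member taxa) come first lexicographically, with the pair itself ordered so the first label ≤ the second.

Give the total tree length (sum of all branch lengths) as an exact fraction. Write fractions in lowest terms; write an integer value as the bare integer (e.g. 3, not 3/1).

129/4

step 1: merge (U,W) at d=1; branch lengths U→1/2, W→1/2; new cluster UW
  updated: d(B,UW)=16, d(G,UW)=31/2, d(T,UW)=45/2
step 2: merge (B,T) at d=13; branch lengths B→13/2, T→13/2; new cluster BT
  updated: d(BT,G)=29/2, d(BT,UW)=77/4
step 3: merge (BT,G) at d=29/2; branch lengths BT→3/4, G→29/4; new cluster BGT
  updated: d(BGT,UW)=18
step 4: merge (BGT,UW) at d=18; branch lengths BGT→7/4, UW→17/2; new cluster BGTUW
final tree: (((B:13/2,T:13/2):3/4,G:29/4):7/4,(U:1/2,W:1/2):17/2)
total length: 129/4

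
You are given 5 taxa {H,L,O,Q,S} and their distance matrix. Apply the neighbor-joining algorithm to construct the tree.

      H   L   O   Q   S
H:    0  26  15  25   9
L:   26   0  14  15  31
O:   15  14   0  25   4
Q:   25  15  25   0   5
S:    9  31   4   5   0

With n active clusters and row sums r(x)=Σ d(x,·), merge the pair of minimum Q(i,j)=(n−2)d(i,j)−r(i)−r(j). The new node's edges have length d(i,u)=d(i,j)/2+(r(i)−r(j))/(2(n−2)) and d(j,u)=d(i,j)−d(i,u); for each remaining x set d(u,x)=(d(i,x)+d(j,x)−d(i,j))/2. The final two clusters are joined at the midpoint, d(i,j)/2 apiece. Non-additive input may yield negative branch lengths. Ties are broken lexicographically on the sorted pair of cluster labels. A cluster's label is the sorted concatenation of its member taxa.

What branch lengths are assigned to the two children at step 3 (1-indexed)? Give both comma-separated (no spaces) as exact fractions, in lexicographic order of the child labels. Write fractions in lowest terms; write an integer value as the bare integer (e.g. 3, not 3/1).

11/8,67/8

step 1: merge (L,Q) at d=15, Q=-111; branch lengths L→61/6, Q→29/6; new cluster LQ
  updated: d(H,LQ)=18, d(LQ,O)=12, d(LQ,S)=21/2
step 2: merge (H,S) at d=9, Q=-95/2; branch lengths H→73/8, S→-1/8; new cluster HS
  updated: d(HS,LQ)=39/4, d(HS,O)=5
step 3: merge (HS,LQ) at d=39/4, Q=-107/4; branch lengths HS→11/8, LQ→67/8; new cluster HLQS
  updated: d(HLQS,O)=29/8
step 4: merge (HLQS,O) at d=29/8; branch lengths HLQS→29/16, O→29/16; new cluster HLOQS
final tree: (((H:73/8,S:-1/8):11/8,(L:61/6,Q:29/6):67/8):29/16,O:29/16)
total length: 299/8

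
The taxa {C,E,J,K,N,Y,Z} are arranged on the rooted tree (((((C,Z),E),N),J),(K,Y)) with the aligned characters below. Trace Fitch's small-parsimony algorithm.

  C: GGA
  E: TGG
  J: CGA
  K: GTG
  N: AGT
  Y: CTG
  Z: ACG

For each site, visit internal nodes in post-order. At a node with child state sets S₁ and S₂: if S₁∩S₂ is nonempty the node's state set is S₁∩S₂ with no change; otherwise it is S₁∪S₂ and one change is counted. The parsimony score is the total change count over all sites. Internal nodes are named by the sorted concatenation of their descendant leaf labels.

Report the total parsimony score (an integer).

9

site 0, node CZ: C={G} ∪ Z={A} → {A,G} (+1)
site 0, node CEZ: CZ={A,G} ∪ E={T} → {A,G,T} (+1)
site 0, node CENZ: CEZ={A,G,T} ∩ N={A} → {A} (+0)
site 0, node CEJNZ: CENZ={A} ∪ J={C} → {A,C} (+1)
site 0, node KY: K={G} ∪ Y={C} → {C,G} (+1)
site 0, node CEJKNYZ: CEJNZ={A,C} ∩ KY={C,G} → {C} (+0)
site 1, node CZ: C={G} ∪ Z={C} → {C,G} (+1)
site 1, node CEZ: CZ={C,G} ∩ E={G} → {G} (+0)
site 1, node CENZ: CEZ={G} ∩ N={G} → {G} (+0)
site 1, node CEJNZ: CENZ={G} ∩ J={G} → {G} (+0)
site 1, node KY: K={T} ∩ Y={T} → {T} (+0)
site 1, node CEJKNYZ: CEJNZ={G} ∪ KY={T} → {G,T} (+1)
site 2, node CZ: C={A} ∪ Z={G} → {A,G} (+1)
site 2, node CEZ: CZ={A,G} ∩ E={G} → {G} (+0)
site 2, node CENZ: CEZ={G} ∪ N={T} → {G,T} (+1)
site 2, node CEJNZ: CENZ={G,T} ∪ J={A} → {A,G,T} (+1)
site 2, node KY: K={G} ∩ Y={G} → {G} (+0)
site 2, node CEJKNYZ: CEJNZ={A,G,T} ∩ KY={G} → {G} (+0)
per-site changes: [4, 2, 3]; total = 9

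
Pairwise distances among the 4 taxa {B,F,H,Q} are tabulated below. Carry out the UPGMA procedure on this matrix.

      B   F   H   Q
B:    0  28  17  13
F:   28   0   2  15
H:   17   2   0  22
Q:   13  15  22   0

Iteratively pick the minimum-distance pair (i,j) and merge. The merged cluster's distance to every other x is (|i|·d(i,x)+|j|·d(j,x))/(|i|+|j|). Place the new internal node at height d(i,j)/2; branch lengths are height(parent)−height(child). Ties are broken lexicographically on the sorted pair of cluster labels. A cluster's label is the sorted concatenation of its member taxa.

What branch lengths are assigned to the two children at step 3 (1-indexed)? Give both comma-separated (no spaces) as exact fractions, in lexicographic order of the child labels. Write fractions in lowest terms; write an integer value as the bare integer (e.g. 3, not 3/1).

15/4,37/4

iteration 1: select F,H (d=2); attach at lengths (1, 1); label the merged cluster FH
  updated: d(B,FH)=45/2, d(FH,Q)=37/2
iteration 2: select B,Q (d=13); attach at lengths (13/2, 13/2); label the merged cluster BQ
  updated: d(BQ,FH)=41/2
iteration 3: select BQ,FH (d=41/2); attach at lengths (15/4, 37/4); label the merged cluster BFHQ
final tree: ((B:13/2,Q:13/2):15/4,(F:1,H:1):37/4)
total length: 28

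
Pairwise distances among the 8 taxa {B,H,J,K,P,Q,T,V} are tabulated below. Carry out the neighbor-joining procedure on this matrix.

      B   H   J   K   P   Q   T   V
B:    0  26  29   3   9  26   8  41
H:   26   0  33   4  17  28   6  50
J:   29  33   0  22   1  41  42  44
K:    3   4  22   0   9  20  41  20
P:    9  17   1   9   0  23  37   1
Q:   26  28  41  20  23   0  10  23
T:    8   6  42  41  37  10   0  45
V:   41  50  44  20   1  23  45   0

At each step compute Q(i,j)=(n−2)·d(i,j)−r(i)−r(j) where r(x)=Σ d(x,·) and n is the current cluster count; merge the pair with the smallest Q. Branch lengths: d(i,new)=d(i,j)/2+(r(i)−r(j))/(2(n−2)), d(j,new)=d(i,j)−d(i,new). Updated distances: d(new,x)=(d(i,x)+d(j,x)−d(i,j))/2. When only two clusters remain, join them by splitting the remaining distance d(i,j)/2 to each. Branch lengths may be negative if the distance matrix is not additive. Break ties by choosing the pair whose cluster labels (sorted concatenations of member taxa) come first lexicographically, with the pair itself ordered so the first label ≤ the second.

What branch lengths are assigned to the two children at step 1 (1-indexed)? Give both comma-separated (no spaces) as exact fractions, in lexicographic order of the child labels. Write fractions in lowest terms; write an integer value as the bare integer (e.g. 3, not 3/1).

11/12,61/12

iteration 1: select H,T (d=6, Q=-317); attach at lengths (11/12, 61/12); label the merged cluster HT
  updated: d(B,HT)=14, d(HT,J)=69/2, d(HT,K)=39/2, d(HT,P)=24, d(HT,Q)=16, d(HT,V)=89/2
iteration 2: select P,V (d=1, Q=-471/2); attach at lengths (-203/20, 223/20); label the merged cluster PV
  updated: d(B,PV)=49/2, d(HT,PV)=135/4, d(J,PV)=22, d(K,PV)=14, d(PV,Q)=45/2
iteration 3: select HT,Q (d=16, Q=-717/4); attach at lengths (225/32, 287/32); label the merged cluster HQT
  updated: d(B,HQT)=12, d(HQT,J)=119/4, d(HQT,K)=47/4, d(HQT,PV)=161/8
iteration 4: select J,PV (d=22, Q=-939/8); attach at lengths (235/16, 117/16); label the merged cluster JPV
  updated: d(B,JPV)=63/4, d(HQT,JPV)=223/16, d(JPV,K)=7
iteration 5: select B,K (d=3, Q=-93/2); attach at lengths (15/4, -3/4); label the merged cluster BK
  updated: d(BK,HQT)=83/8, d(BK,JPV)=79/8
iteration 6: select BK,HQT (d=83/8, Q=-547/16); attach at lengths (101/32, 231/32); label the merged cluster BHKQT
  updated: d(BHKQT,JPV)=215/32
iteration 7: select BHKQT,JPV (d=215/32); attach at lengths (215/64, 215/64); label the merged cluster BHJKPQTV
final tree: (((B:15/4,K:-3/4):101/32,((H:11/12,T:61/12):225/32,Q:287/32):231/32):215/64,(J:235/16,(P:-203/20,V:223/20):117/16):215/64)
total length: 2083/32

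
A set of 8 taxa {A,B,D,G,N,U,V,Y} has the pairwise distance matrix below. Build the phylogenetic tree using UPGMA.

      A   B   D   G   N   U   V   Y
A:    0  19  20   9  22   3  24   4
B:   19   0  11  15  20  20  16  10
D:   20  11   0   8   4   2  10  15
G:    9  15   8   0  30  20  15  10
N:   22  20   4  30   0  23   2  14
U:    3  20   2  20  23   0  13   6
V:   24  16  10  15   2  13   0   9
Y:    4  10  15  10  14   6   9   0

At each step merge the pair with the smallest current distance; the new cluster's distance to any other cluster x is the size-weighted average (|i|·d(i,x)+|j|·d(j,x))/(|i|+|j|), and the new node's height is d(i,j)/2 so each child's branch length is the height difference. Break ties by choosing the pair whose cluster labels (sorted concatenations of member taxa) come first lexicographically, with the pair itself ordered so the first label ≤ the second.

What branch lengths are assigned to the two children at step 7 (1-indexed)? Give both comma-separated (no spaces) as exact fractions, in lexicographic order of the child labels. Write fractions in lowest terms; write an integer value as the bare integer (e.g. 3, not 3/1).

1. join D+U (d=2) ⇒ DU; edges |D|=1, |U|=1
  updated: d(A,DU)=23/2, d(B,DU)=31/2, d(DU,G)=14, d(DU,N)=27/2, d(DU,V)=23/2, d(DU,Y)=21/2
2. join N+V (d=2) ⇒ NV; edges |N|=1, |V|=1
  updated: d(A,NV)=23, d(B,NV)=18, d(DU,NV)=25/2, d(G,NV)=45/2, d(NV,Y)=23/2
3. join A+Y (d=4) ⇒ AY; edges |A|=2, |Y|=2
  updated: d(AY,B)=29/2, d(AY,DU)=11, d(AY,G)=19/2, d(AY,NV)=69/4
4. join AY+G (d=19/2) ⇒ AGY; edges |AY|=11/4, |G|=19/4
  updated: d(AGY,B)=44/3, d(AGY,DU)=12, d(AGY,NV)=19
5. join AGY+DU (d=12) ⇒ ADGUY; edges |AGY|=5/4, |DU|=5
  updated: d(ADGUY,B)=15, d(ADGUY,NV)=82/5
6. join ADGUY+B (d=15) ⇒ ABDGUY; edges |ADGUY|=3/2, |B|=15/2
  updated: d(ABDGUY,NV)=50/3
7. join ABDGUY+NV (d=50/3) ⇒ ABDGNUVY; edges |ABDGUY|=5/6, |NV|=22/3
final tree: (((((A:2,Y:2):11/4,G:19/4):5/4,(D:1,U:1):5):3/2,B:15/2):5/6,(N:1,V:1):22/3)
total length: 467/12

5/6,22/3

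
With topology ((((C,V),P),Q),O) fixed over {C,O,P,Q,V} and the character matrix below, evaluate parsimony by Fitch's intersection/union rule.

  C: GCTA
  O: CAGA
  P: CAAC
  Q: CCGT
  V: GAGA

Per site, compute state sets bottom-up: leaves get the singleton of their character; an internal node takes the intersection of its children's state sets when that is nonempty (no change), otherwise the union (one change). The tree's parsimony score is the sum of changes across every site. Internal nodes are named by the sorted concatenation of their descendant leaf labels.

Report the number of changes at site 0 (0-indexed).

CV@0: {G} ∩ {G} = {G} (intersection, +0)
CPV@0: {G} ∪ {C} = {C,G} (union, +1)
CPQV@0: {C,G} ∩ {C} = {C} (intersection, +0)
COPQV@0: {C} ∩ {C} = {C} (intersection, +0)
CV@1: {C} ∪ {A} = {A,C} (union, +1)
CPV@1: {A,C} ∩ {A} = {A} (intersection, +0)
CPQV@1: {A} ∪ {C} = {A,C} (union, +1)
COPQV@1: {A,C} ∩ {A} = {A} (intersection, +0)
CV@2: {T} ∪ {G} = {G,T} (union, +1)
CPV@2: {G,T} ∪ {A} = {A,G,T} (union, +1)
CPQV@2: {A,G,T} ∩ {G} = {G} (intersection, +0)
COPQV@2: {G} ∩ {G} = {G} (intersection, +0)
CV@3: {A} ∩ {A} = {A} (intersection, +0)
CPV@3: {A} ∪ {C} = {A,C} (union, +1)
CPQV@3: {A,C} ∪ {T} = {A,C,T} (union, +1)
COPQV@3: {A,C,T} ∩ {A} = {A} (intersection, +0)
per-site changes: [1, 2, 2, 2]; total = 7

1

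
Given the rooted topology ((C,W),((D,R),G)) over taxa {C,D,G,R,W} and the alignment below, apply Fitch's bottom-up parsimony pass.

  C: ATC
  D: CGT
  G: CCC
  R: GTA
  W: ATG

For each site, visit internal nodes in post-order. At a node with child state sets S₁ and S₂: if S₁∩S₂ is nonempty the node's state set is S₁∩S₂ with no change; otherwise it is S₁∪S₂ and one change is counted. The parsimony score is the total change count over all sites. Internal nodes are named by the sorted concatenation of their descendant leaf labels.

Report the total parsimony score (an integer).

7

CW@0: {A} ∩ {A} = {A} (intersection, +0)
DR@0: {C} ∪ {G} = {C,G} (union, +1)
DGR@0: {C,G} ∩ {C} = {C} (intersection, +0)
CDGRW@0: {A} ∪ {C} = {A,C} (union, +1)
CW@1: {T} ∩ {T} = {T} (intersection, +0)
DR@1: {G} ∪ {T} = {G,T} (union, +1)
DGR@1: {G,T} ∪ {C} = {C,G,T} (union, +1)
CDGRW@1: {T} ∩ {C,G,T} = {T} (intersection, +0)
CW@2: {C} ∪ {G} = {C,G} (union, +1)
DR@2: {T} ∪ {A} = {A,T} (union, +1)
DGR@2: {A,T} ∪ {C} = {A,C,T} (union, +1)
CDGRW@2: {C,G} ∩ {A,C,T} = {C} (intersection, +0)
per-site changes: [2, 2, 3]; total = 7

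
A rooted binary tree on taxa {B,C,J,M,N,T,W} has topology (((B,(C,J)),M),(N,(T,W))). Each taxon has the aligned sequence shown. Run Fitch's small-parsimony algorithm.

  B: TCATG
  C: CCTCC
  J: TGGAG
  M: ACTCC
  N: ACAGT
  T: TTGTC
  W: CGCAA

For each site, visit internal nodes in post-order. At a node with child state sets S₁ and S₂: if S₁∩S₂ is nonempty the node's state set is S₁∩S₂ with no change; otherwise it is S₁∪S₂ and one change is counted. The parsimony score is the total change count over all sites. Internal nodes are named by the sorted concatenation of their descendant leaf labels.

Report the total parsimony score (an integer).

21

CJ@0: {C} ∪ {T} = {C,T} (union, +1)
BCJ@0: {T} ∩ {C,T} = {T} (intersection, +0)
BCJM@0: {T} ∪ {A} = {A,T} (union, +1)
TW@0: {T} ∪ {C} = {C,T} (union, +1)
NTW@0: {A} ∪ {C,T} = {A,C,T} (union, +1)
BCJMNTW@0: {A,T} ∩ {A,C,T} = {A,T} (intersection, +0)
CJ@1: {C} ∪ {G} = {C,G} (union, +1)
BCJ@1: {C} ∩ {C,G} = {C} (intersection, +0)
BCJM@1: {C} ∩ {C} = {C} (intersection, +0)
TW@1: {T} ∪ {G} = {G,T} (union, +1)
NTW@1: {C} ∪ {G,T} = {C,G,T} (union, +1)
BCJMNTW@1: {C} ∩ {C,G,T} = {C} (intersection, +0)
CJ@2: {T} ∪ {G} = {G,T} (union, +1)
BCJ@2: {A} ∪ {G,T} = {A,G,T} (union, +1)
BCJM@2: {A,G,T} ∩ {T} = {T} (intersection, +0)
TW@2: {G} ∪ {C} = {C,G} (union, +1)
NTW@2: {A} ∪ {C,G} = {A,C,G} (union, +1)
BCJMNTW@2: {T} ∪ {A,C,G} = {A,C,G,T} (union, +1)
CJ@3: {C} ∪ {A} = {A,C} (union, +1)
BCJ@3: {T} ∪ {A,C} = {A,C,T} (union, +1)
BCJM@3: {A,C,T} ∩ {C} = {C} (intersection, +0)
TW@3: {T} ∪ {A} = {A,T} (union, +1)
NTW@3: {G} ∪ {A,T} = {A,G,T} (union, +1)
BCJMNTW@3: {C} ∪ {A,G,T} = {A,C,G,T} (union, +1)
CJ@4: {C} ∪ {G} = {C,G} (union, +1)
BCJ@4: {G} ∩ {C,G} = {G} (intersection, +0)
BCJM@4: {G} ∪ {C} = {C,G} (union, +1)
TW@4: {C} ∪ {A} = {A,C} (union, +1)
NTW@4: {T} ∪ {A,C} = {A,C,T} (union, +1)
BCJMNTW@4: {C,G} ∩ {A,C,T} = {C} (intersection, +0)
per-site changes: [4, 3, 5, 5, 4]; total = 21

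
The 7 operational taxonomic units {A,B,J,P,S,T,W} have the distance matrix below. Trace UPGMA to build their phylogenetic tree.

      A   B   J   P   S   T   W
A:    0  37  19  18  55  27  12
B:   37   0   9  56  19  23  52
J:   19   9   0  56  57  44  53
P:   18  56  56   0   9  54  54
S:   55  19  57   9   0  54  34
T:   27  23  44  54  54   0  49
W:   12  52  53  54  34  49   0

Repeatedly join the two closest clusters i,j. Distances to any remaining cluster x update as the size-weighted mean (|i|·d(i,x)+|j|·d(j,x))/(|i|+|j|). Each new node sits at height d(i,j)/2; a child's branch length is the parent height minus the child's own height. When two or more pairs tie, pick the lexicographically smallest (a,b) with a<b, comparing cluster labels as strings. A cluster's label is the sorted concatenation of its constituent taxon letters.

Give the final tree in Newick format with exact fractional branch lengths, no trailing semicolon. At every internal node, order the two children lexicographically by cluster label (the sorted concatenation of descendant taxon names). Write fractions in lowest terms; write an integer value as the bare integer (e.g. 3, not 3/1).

1. join B+J (d=9) ⇒ BJ; edges |B|=9/2, |J|=9/2
  updated: d(A,BJ)=28, d(BJ,P)=56, d(BJ,S)=38, d(BJ,T)=67/2, d(BJ,W)=105/2
2. join P+S (d=9) ⇒ PS; edges |P|=9/2, |S|=9/2
  updated: d(A,PS)=73/2, d(BJ,PS)=47, d(PS,T)=54, d(PS,W)=44
3. join A+W (d=12) ⇒ AW; edges |A|=6, |W|=6
  updated: d(AW,BJ)=161/4, d(AW,PS)=161/4, d(AW,T)=38
4. join BJ+T (d=67/2) ⇒ BJT; edges |BJ|=49/4, |T|=67/4
  updated: d(AW,BJT)=79/2, d(BJT,PS)=148/3
5. join AW+BJT (d=79/2) ⇒ ABJTW; edges |AW|=55/4, |BJT|=3
  updated: d(ABJTW,PS)=457/10
6. join ABJTW+PS (d=457/10) ⇒ ABJPSTW; edges |ABJTW|=31/10, |PS|=367/20
final tree: (((A:6,W:6):55/4,((B:9/2,J:9/2):49/4,T:67/4):3):31/10,(P:9/2,S:9/2):367/20)
total length: 486/5

(((A:6,W:6):55/4,((B:9/2,J:9/2):49/4,T:67/4):3):31/10,(P:9/2,S:9/2):367/20)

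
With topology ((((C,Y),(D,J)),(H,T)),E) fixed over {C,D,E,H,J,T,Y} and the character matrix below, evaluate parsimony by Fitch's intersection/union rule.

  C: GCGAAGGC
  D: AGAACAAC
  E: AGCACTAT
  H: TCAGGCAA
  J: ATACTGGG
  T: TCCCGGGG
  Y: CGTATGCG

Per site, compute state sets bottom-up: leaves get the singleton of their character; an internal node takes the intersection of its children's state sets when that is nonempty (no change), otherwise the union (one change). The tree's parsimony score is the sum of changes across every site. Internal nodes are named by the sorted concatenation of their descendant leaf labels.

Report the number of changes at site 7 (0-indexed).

4

CY@0: {G} ∪ {C} = {C,G} (union, +1)
DJ@0: {A} ∩ {A} = {A} (intersection, +0)
CDJY@0: {C,G} ∪ {A} = {A,C,G} (union, +1)
HT@0: {T} ∩ {T} = {T} (intersection, +0)
CDHJTY@0: {A,C,G} ∪ {T} = {A,C,G,T} (union, +1)
CDEHJTY@0: {A,C,G,T} ∩ {A} = {A} (intersection, +0)
CY@1: {C} ∪ {G} = {C,G} (union, +1)
DJ@1: {G} ∪ {T} = {G,T} (union, +1)
CDJY@1: {C,G} ∩ {G,T} = {G} (intersection, +0)
HT@1: {C} ∩ {C} = {C} (intersection, +0)
CDHJTY@1: {G} ∪ {C} = {C,G} (union, +1)
CDEHJTY@1: {C,G} ∩ {G} = {G} (intersection, +0)
CY@2: {G} ∪ {T} = {G,T} (union, +1)
DJ@2: {A} ∩ {A} = {A} (intersection, +0)
CDJY@2: {G,T} ∪ {A} = {A,G,T} (union, +1)
HT@2: {A} ∪ {C} = {A,C} (union, +1)
CDHJTY@2: {A,G,T} ∩ {A,C} = {A} (intersection, +0)
CDEHJTY@2: {A} ∪ {C} = {A,C} (union, +1)
CY@3: {A} ∩ {A} = {A} (intersection, +0)
DJ@3: {A} ∪ {C} = {A,C} (union, +1)
CDJY@3: {A} ∩ {A,C} = {A} (intersection, +0)
HT@3: {G} ∪ {C} = {C,G} (union, +1)
CDHJTY@3: {A} ∪ {C,G} = {A,C,G} (union, +1)
CDEHJTY@3: {A,C,G} ∩ {A} = {A} (intersection, +0)
CY@4: {A} ∪ {T} = {A,T} (union, +1)
DJ@4: {C} ∪ {T} = {C,T} (union, +1)
CDJY@4: {A,T} ∩ {C,T} = {T} (intersection, +0)
HT@4: {G} ∩ {G} = {G} (intersection, +0)
CDHJTY@4: {T} ∪ {G} = {G,T} (union, +1)
CDEHJTY@4: {G,T} ∪ {C} = {C,G,T} (union, +1)
CY@5: {G} ∩ {G} = {G} (intersection, +0)
DJ@5: {A} ∪ {G} = {A,G} (union, +1)
CDJY@5: {G} ∩ {A,G} = {G} (intersection, +0)
HT@5: {C} ∪ {G} = {C,G} (union, +1)
CDHJTY@5: {G} ∩ {C,G} = {G} (intersection, +0)
CDEHJTY@5: {G} ∪ {T} = {G,T} (union, +1)
CY@6: {G} ∪ {C} = {C,G} (union, +1)
DJ@6: {A} ∪ {G} = {A,G} (union, +1)
CDJY@6: {C,G} ∩ {A,G} = {G} (intersection, +0)
HT@6: {A} ∪ {G} = {A,G} (union, +1)
CDHJTY@6: {G} ∩ {A,G} = {G} (intersection, +0)
CDEHJTY@6: {G} ∪ {A} = {A,G} (union, +1)
CY@7: {C} ∪ {G} = {C,G} (union, +1)
DJ@7: {C} ∪ {G} = {C,G} (union, +1)
CDJY@7: {C,G} ∩ {C,G} = {C,G} (intersection, +0)
HT@7: {A} ∪ {G} = {A,G} (union, +1)
CDHJTY@7: {C,G} ∩ {A,G} = {G} (intersection, +0)
CDEHJTY@7: {G} ∪ {T} = {G,T} (union, +1)
per-site changes: [3, 3, 4, 3, 4, 3, 4, 4]; total = 28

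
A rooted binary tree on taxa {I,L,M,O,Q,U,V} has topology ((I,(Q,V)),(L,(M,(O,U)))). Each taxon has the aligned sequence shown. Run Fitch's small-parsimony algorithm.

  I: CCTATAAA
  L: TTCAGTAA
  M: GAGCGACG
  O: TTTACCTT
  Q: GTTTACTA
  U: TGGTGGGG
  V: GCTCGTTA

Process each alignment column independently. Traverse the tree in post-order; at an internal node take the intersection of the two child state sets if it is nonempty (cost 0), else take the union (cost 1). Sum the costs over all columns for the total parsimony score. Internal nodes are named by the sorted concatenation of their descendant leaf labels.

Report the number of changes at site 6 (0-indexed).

QV@0: {G} ∩ {G} = {G} (intersection, +0)
IQV@0: {C} ∪ {G} = {C,G} (union, +1)
OU@0: {T} ∩ {T} = {T} (intersection, +0)
MOU@0: {G} ∪ {T} = {G,T} (union, +1)
LMOU@0: {T} ∩ {G,T} = {T} (intersection, +0)
ILMOQUV@0: {C,G} ∪ {T} = {C,G,T} (union, +1)
QV@1: {T} ∪ {C} = {C,T} (union, +1)
IQV@1: {C} ∩ {C,T} = {C} (intersection, +0)
OU@1: {T} ∪ {G} = {G,T} (union, +1)
MOU@1: {A} ∪ {G,T} = {A,G,T} (union, +1)
LMOU@1: {T} ∩ {A,G,T} = {T} (intersection, +0)
ILMOQUV@1: {C} ∪ {T} = {C,T} (union, +1)
QV@2: {T} ∩ {T} = {T} (intersection, +0)
IQV@2: {T} ∩ {T} = {T} (intersection, +0)
OU@2: {T} ∪ {G} = {G,T} (union, +1)
MOU@2: {G} ∩ {G,T} = {G} (intersection, +0)
LMOU@2: {C} ∪ {G} = {C,G} (union, +1)
ILMOQUV@2: {T} ∪ {C,G} = {C,G,T} (union, +1)
QV@3: {T} ∪ {C} = {C,T} (union, +1)
IQV@3: {A} ∪ {C,T} = {A,C,T} (union, +1)
OU@3: {A} ∪ {T} = {A,T} (union, +1)
MOU@3: {C} ∪ {A,T} = {A,C,T} (union, +1)
LMOU@3: {A} ∩ {A,C,T} = {A} (intersection, +0)
ILMOQUV@3: {A,C,T} ∩ {A} = {A} (intersection, +0)
QV@4: {A} ∪ {G} = {A,G} (union, +1)
IQV@4: {T} ∪ {A,G} = {A,G,T} (union, +1)
OU@4: {C} ∪ {G} = {C,G} (union, +1)
MOU@4: {G} ∩ {C,G} = {G} (intersection, +0)
LMOU@4: {G} ∩ {G} = {G} (intersection, +0)
ILMOQUV@4: {A,G,T} ∩ {G} = {G} (intersection, +0)
QV@5: {C} ∪ {T} = {C,T} (union, +1)
IQV@5: {A} ∪ {C,T} = {A,C,T} (union, +1)
OU@5: {C} ∪ {G} = {C,G} (union, +1)
MOU@5: {A} ∪ {C,G} = {A,C,G} (union, +1)
LMOU@5: {T} ∪ {A,C,G} = {A,C,G,T} (union, +1)
ILMOQUV@5: {A,C,T} ∩ {A,C,G,T} = {A,C,T} (intersection, +0)
QV@6: {T} ∩ {T} = {T} (intersection, +0)
IQV@6: {A} ∪ {T} = {A,T} (union, +1)
OU@6: {T} ∪ {G} = {G,T} (union, +1)
MOU@6: {C} ∪ {G,T} = {C,G,T} (union, +1)
LMOU@6: {A} ∪ {C,G,T} = {A,C,G,T} (union, +1)
ILMOQUV@6: {A,T} ∩ {A,C,G,T} = {A,T} (intersection, +0)
QV@7: {A} ∩ {A} = {A} (intersection, +0)
IQV@7: {A} ∩ {A} = {A} (intersection, +0)
OU@7: {T} ∪ {G} = {G,T} (union, +1)
MOU@7: {G} ∩ {G,T} = {G} (intersection, +0)
LMOU@7: {A} ∪ {G} = {A,G} (union, +1)
ILMOQUV@7: {A} ∩ {A,G} = {A} (intersection, +0)
per-site changes: [3, 4, 3, 4, 3, 5, 4, 2]; total = 28

4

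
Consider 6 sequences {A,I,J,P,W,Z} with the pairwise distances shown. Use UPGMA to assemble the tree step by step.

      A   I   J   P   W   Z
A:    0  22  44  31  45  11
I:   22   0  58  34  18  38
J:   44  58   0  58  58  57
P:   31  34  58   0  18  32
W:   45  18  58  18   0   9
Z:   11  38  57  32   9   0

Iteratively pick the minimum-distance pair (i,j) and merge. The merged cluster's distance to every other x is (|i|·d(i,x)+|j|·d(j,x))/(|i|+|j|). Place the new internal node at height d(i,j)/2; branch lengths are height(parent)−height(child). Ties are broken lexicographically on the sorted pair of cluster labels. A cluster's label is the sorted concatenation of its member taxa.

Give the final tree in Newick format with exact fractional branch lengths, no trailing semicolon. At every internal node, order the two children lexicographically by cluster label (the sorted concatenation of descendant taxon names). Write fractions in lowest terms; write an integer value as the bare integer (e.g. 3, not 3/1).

(((A:11,I:11):15/4,(P:25/2,(W:9/2,Z:9/2):8):9/4):51/4,J:55/2)

step 1: merge (W,Z) at d=9; branch lengths W→9/2, Z→9/2; new cluster WZ
  updated: d(A,WZ)=28, d(I,WZ)=28, d(J,WZ)=115/2, d(P,WZ)=25
step 2: merge (A,I) at d=22; branch lengths A→11, I→11; new cluster AI
  updated: d(AI,J)=51, d(AI,P)=65/2, d(AI,WZ)=28
step 3: merge (P,WZ) at d=25; branch lengths P→25/2, WZ→8; new cluster PWZ
  updated: d(AI,PWZ)=59/2, d(J,PWZ)=173/3
step 4: merge (AI,PWZ) at d=59/2; branch lengths AI→15/4, PWZ→9/4; new cluster AIPWZ
  updated: d(AIPWZ,J)=55
step 5: merge (AIPWZ,J) at d=55; branch lengths AIPWZ→51/4, J→55/2; new cluster AIJPWZ
final tree: (((A:11,I:11):15/4,(P:25/2,(W:9/2,Z:9/2):8):9/4):51/4,J:55/2)
total length: 391/4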